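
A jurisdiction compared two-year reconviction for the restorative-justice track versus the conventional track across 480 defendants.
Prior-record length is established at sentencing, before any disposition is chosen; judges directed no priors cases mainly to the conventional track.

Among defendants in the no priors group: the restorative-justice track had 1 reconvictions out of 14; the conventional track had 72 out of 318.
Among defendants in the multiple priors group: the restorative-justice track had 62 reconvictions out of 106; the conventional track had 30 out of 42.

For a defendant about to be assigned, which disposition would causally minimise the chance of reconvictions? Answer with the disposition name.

Prior-record length is set before the disposition has any effect — it is not caused by the disposition — and it independently drives the outcome. That makes it a confounder, so the causal comparison is within prior-record length levels.
Within each level — no priors: 7.1% vs 22.6%; multiple priors: 58.5% vs 71.4% — the restorative-justice track is lower every time.

the restorative-justice track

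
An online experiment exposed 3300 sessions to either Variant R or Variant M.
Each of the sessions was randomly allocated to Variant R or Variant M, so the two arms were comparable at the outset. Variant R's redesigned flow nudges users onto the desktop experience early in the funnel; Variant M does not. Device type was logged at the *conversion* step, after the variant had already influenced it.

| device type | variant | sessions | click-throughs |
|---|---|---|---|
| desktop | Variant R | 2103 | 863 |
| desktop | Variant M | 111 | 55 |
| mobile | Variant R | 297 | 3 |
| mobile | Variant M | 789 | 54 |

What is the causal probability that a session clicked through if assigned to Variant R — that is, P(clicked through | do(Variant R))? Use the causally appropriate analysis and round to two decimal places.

The distribution of device type is itself part of what the variant does — it is an intermediate outcome. Holding it fixed would remove that part of the effect; the total effect is the pooled difference.
So P(outcome | do(Variant R)) is just the pooled rate for Variant R: 866/2400 = 0.361.

0.36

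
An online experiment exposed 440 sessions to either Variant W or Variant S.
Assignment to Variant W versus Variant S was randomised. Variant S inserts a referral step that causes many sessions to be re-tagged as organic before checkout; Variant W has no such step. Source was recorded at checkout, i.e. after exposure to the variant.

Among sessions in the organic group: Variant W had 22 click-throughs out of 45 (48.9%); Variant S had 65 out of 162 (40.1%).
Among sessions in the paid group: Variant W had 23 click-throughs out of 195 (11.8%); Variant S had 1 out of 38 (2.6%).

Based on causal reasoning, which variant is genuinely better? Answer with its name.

Variant S

Traffic source is downstream of the variant. One should not condition on a consequence of treatment, so the overall rates are the right comparison.
Pooled: Variant W 18.8% vs Variant S 33.0%; Variant S is higher overall.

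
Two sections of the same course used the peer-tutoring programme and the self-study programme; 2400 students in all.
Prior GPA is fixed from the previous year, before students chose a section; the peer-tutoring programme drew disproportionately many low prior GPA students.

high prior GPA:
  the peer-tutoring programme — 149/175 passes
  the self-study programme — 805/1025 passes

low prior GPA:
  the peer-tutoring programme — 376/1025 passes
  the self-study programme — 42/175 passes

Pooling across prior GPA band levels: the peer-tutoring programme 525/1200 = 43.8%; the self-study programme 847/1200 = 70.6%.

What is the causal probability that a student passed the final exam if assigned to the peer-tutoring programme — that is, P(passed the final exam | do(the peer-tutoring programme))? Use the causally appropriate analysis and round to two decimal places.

0.61

Within every prior GPA band level the peer-tutoring programme has the higher rate, yet pooled the self-study programme does — Simpson's reversal.
The imbalance in prior GPA band arose from how students were allocated, not from anything the teaching method did; and prior GPA band independently affects the outcome. The pooled gap is confounded — condition on prior GPA band.
Standardising the peer-tutoring programme to the population prior GPA band mix: 0.500·149/175 + 0.500·376/1025 = 0.609.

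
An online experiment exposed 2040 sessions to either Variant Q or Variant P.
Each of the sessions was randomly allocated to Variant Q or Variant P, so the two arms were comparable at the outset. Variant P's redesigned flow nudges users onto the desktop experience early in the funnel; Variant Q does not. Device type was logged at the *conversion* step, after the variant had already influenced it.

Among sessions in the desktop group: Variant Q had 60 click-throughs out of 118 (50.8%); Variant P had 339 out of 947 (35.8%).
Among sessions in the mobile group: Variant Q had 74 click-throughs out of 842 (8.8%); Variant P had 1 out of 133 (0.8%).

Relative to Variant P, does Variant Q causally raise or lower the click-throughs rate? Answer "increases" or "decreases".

Because the variant influences device type, device type is a post-treatment mediator, not a confounder. Stratifying on it would bias the estimate; the causal effect is the crude pooled difference.
Pooled: Variant Q 14.0% vs Variant P 31.5%; Variant P is higher overall.

decreases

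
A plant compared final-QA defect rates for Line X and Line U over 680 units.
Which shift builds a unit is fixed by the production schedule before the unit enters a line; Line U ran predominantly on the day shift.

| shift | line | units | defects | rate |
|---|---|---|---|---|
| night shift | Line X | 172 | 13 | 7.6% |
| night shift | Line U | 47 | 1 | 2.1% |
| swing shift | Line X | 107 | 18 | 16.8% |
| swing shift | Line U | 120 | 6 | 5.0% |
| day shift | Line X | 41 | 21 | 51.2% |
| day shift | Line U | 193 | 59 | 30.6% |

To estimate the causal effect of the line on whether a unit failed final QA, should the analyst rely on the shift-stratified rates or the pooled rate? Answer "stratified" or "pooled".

Shift is set before the line has any effect — it is not caused by the line — and it independently drives the outcome. That makes it a confounder, so the causal comparison is within shift levels.
Within each level — night shift: 7.6% vs 2.1%; swing shift: 16.8% vs 5.0%; day shift: 51.2% vs 30.6% — Line U is lower every time.

stratified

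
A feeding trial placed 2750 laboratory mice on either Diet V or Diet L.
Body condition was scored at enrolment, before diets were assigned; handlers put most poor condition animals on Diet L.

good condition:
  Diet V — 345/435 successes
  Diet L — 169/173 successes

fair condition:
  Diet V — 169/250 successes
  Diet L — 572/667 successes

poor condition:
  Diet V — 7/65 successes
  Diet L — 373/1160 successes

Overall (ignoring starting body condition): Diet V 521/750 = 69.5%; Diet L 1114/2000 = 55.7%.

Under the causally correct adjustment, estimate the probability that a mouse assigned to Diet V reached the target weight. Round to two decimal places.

0.45

Nothing the diet does changes starting body condition; the imbalance is an allocation artefact. With starting body condition also predicting the outcome, the pooled figure is confounded, and the within-stratum comparison is the causal one.
Standardising Diet V to the population starting body condition mix: 0.221·345/435 + 0.333·169/250 + 0.445·7/65 = 0.449.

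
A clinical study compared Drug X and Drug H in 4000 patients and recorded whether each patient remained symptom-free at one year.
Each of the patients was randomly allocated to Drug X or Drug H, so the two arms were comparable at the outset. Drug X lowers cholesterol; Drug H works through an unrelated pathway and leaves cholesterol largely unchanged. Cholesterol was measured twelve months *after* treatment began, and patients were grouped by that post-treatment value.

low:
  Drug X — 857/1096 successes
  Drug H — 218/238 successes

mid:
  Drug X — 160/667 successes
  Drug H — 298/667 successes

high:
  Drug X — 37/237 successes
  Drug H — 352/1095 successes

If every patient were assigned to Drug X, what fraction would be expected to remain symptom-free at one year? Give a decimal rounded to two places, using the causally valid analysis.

0.53

Within every cholesterol level Drug H has the higher rate, yet pooled Drug X does — Simpson's reversal.
Stratifying would compare drugs among patients the drugs themselves sorted into cholesterol groups — a form of selection on an intermediate. The unconditioned pooled rates give the total causal effect.
So P(outcome | do(Drug X)) is just the pooled rate for Drug X: 1054/2000 = 0.527.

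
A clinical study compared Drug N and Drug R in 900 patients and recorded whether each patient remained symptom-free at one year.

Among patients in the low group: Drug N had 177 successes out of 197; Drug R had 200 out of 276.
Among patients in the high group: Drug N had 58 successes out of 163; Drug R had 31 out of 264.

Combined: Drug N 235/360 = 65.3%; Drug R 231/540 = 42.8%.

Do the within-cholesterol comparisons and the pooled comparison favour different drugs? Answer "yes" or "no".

no

Within each cholesterol level (low 89.8% vs 72.5%; high 35.6% vs 11.7%), Drug N has the higher rate every time. Pooled: 65.3% vs 42.8% — Drug N has the higher rate overall. They agree.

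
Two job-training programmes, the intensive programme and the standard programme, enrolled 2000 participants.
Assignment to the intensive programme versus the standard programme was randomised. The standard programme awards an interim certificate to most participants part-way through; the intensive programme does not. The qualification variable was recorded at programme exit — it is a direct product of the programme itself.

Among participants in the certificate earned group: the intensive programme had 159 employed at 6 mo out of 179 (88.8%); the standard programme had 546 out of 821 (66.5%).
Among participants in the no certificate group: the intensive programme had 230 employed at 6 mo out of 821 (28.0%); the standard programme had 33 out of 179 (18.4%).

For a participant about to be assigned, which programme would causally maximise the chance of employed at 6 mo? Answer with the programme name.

the standard programme

Qualification attained during the programme is downstream of the programme. One should not condition on a consequence of treatment, so the overall rates are the right comparison.
Pooled: the intensive programme 38.9% vs the standard programme 57.9%; the standard programme is higher overall.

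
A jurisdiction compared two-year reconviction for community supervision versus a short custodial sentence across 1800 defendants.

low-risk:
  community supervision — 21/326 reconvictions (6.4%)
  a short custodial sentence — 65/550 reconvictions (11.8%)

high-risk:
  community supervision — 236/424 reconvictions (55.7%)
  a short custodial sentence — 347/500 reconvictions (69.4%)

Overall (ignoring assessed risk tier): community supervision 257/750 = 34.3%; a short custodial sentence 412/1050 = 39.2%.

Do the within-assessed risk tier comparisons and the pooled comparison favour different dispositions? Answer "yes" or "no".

no

Within each assessed risk tier level (low-risk 6.4% vs 11.8%; high-risk 55.7% vs 69.4%), community supervision has the lower rate every time. Pooled: 34.3% vs 39.2% — community supervision has the lower rate overall. They agree.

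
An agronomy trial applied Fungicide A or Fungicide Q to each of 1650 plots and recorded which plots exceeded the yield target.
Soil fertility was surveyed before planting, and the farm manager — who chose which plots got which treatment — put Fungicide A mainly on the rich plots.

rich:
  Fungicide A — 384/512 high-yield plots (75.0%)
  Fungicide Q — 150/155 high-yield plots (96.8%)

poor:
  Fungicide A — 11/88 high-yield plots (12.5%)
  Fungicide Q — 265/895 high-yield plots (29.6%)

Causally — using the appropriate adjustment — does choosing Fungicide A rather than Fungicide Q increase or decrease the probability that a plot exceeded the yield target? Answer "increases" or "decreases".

Soil fertility differs across fungicides for reasons unrelated to any effect of the fungicide itself, and it separately predicts the outcome — a classic confounder. We must compare within soil fertility levels.
Within each level — rich: 75.0% vs 96.8%; poor: 12.5% vs 29.6% — Fungicide Q is higher every time.

decreases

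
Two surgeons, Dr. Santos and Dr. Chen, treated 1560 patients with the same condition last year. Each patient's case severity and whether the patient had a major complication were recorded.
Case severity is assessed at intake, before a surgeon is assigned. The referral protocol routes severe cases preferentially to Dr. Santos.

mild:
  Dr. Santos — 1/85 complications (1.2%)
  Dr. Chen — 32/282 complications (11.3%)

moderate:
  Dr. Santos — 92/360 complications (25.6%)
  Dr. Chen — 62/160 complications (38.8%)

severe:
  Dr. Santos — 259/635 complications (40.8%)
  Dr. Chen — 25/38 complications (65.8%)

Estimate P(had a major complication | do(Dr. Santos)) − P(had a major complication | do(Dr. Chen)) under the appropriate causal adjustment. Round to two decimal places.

-0.18

The case severity-specific comparison favours Dr. Santos throughout, but the pooled figures favour Dr. Chen. The question is whether to condition on case severity.
Since case severity is a pre-existing factor (not a product of the surgeon) and it affects the outcome on its own, it is a confounder. The stratified rates, not the pooled rate, identify the causal effect.
Adjusting over the population distribution of case severity: 0.235·(0.012−0.113) + 0.333·(0.256−0.388) + 0.431·(0.408−0.658) = -0.176.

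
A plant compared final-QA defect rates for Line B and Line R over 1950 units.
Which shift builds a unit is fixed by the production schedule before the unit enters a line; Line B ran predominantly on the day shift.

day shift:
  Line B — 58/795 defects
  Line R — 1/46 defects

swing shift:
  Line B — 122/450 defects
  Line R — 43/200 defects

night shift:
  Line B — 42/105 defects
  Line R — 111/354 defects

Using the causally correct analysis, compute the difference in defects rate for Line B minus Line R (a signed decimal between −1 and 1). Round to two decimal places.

+0.06

Within every shift level Line R has the lower rate, yet pooled Line B does — Simpson's reversal.
Since shift is a pre-existing factor (not a product of the line) and it affects the outcome on its own, it is a confounder. The stratified rates, not the pooled rate, identify the causal effect.
Adjusting over the population distribution of shift: 0.431·(0.073−0.022) + 0.333·(0.271−0.215) + 0.235·(0.400−0.314) = +0.061.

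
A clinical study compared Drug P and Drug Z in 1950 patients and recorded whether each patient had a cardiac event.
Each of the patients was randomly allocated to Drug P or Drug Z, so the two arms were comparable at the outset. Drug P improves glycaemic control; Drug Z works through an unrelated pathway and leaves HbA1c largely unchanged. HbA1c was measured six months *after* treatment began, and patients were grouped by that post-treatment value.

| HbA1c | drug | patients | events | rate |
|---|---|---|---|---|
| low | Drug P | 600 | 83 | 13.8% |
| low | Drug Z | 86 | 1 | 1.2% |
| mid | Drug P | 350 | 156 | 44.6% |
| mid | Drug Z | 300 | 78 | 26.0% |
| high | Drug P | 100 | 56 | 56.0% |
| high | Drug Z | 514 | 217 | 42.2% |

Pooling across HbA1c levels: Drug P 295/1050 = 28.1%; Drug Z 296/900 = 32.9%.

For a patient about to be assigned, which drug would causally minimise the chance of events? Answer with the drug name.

Drug P

Within every HbA1c level Drug Z has the lower rate, yet pooled Drug P does — Simpson's reversal.
HbA1c here is a post-treatment variable shaped by the drug; conditioning on it would introduce bias rather than remove it. The overall comparison is the causal one.
Pooled: Drug P 28.1% vs Drug Z 32.9%; Drug P is lower overall.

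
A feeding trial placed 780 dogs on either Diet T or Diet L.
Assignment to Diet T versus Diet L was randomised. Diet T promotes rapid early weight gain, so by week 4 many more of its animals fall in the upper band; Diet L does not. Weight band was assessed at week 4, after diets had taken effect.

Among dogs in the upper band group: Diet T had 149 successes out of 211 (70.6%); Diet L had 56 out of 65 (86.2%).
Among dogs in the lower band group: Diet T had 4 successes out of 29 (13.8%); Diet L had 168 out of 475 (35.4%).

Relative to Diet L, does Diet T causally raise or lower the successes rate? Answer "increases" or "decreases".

The stratified and pooled comparisons disagree (Diet L wins within each week-4 weight band; Diet T wins overall), so the answer turns on the causal role of week-4 weight band.
Because the diet influences week-4 weight band, week-4 weight band is a post-treatment mediator, not a confounder. Stratifying on it would bias the estimate; the causal effect is the crude pooled difference.
Pooled: Diet T 63.7% vs Diet L 41.5%; Diet T is higher overall.

increases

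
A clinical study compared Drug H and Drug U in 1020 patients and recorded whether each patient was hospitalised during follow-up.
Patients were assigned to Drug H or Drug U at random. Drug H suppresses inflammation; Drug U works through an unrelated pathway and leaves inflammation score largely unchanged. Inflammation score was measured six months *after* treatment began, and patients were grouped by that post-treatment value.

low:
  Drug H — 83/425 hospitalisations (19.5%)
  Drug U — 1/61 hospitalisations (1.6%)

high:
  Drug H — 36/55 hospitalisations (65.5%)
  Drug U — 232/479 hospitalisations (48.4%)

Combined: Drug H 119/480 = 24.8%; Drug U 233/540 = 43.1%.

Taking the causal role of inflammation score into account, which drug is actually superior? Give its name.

Inflammation score lies on the pathway drug → inflammation score → outcome, so adjusting for it blocks the indirect effect. For the total causal effect of drug, use the unadjusted pooled rates.
Pooled: Drug H 24.8% vs Drug U 43.1%; Drug H is lower overall.

Drug H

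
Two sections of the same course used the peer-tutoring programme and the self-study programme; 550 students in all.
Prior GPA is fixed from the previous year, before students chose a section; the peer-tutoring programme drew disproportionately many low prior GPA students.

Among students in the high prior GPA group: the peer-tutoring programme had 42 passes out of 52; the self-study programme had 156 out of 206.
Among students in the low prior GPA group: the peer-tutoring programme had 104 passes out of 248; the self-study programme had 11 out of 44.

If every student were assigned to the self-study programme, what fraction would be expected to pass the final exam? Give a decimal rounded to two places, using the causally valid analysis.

the peer-tutoring programme is higher inside every prior GPA band stratum but the self-study programme is higher in aggregate. Whether to stratify depends on how prior GPA band relates to the teaching method.
Prior GPA band is set before the teaching method has any effect — it is not caused by the teaching method — and it independently drives the outcome. That makes it a confounder, so the causal comparison is within prior GPA band levels.
Standardising the self-study programme to the population prior GPA band mix: 0.469·156/206 + 0.531·11/44 = 0.488.

0.49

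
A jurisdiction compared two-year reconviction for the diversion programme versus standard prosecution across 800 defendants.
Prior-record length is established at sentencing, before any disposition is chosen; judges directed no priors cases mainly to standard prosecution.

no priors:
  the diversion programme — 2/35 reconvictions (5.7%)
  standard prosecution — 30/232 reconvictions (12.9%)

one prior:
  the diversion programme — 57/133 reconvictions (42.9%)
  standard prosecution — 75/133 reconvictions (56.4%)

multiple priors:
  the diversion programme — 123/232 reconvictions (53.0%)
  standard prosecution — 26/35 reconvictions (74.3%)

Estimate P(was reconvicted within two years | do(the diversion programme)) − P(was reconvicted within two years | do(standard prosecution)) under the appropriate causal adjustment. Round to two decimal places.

The prior-record length-specific comparison favours the diversion programme throughout, but the pooled figures favour standard prosecution. The question is whether to condition on prior-record length.
Here prior-record length is a common cause — it drives both which disposition a case falls under and the outcome. The crude comparison mixes populations; the stratum-specific rates are the causally relevant ones.
Adjusting over the population distribution of prior-record length: 0.334·(0.057−0.129) + 0.333·(0.429−0.564) + 0.334·(0.530−0.743) = -0.140.

-0.14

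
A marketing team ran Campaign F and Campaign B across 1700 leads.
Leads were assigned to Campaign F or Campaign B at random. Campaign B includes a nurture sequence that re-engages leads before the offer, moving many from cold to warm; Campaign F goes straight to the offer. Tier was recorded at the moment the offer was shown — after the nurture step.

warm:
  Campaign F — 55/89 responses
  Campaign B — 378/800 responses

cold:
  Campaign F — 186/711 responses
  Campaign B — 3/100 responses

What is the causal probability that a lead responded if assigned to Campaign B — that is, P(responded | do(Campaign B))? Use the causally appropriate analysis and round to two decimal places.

Within every engagement tier level Campaign F has the higher rate, yet pooled Campaign B does — Simpson's reversal.
Engagement tier is recorded after the campaign and is itself shifted by it — it sits on the causal path from campaign to outcome. Conditioning on a mediator would strip out part of the effect we want; the pooled comparison gives the total causal effect.
So P(outcome | do(Campaign B)) is just the pooled rate for Campaign B: 381/900 = 0.423.

0.42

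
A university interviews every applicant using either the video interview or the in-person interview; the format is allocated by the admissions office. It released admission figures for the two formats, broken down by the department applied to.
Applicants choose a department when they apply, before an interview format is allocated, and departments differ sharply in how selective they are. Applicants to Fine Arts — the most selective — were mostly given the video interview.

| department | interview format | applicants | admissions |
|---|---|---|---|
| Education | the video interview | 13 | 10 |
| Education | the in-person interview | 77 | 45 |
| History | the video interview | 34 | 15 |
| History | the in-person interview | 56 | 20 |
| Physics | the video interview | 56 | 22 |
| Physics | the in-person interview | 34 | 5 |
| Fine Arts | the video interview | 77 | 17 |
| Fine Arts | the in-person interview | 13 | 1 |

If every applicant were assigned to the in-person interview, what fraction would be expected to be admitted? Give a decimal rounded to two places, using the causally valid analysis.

The imbalance in department arose from how applicants were allocated, not from anything the interview format did; and department independently affects the outcome. The pooled gap is confounded — condition on department.
Standardising the in-person interview to the population department mix: 0.250·45/77 + 0.250·20/56 + 0.250·5/34 + 0.250·1/13 = 0.291.

0.29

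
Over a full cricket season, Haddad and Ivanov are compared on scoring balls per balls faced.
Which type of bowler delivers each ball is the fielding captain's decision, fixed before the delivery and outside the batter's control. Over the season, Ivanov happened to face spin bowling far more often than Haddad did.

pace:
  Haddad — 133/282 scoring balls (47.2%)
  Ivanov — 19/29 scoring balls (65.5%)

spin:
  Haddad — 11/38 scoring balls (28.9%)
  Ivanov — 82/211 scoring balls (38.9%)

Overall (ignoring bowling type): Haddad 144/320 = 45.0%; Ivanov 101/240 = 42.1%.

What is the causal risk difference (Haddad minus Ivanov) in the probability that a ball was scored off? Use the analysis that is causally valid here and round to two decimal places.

-0.15

Ivanov is higher inside every bowling type stratum but Haddad is higher in aggregate. Whether to stratify depends on how bowling type relates to the player.
Here bowling type is a common cause — it drives both which player a case falls under and the outcome. The crude comparison mixes populations; the stratum-specific rates are the causally relevant ones.
Adjusting over the population distribution of bowling type: 0.555·(0.472−0.655) + 0.445·(0.289−0.389) = -0.146.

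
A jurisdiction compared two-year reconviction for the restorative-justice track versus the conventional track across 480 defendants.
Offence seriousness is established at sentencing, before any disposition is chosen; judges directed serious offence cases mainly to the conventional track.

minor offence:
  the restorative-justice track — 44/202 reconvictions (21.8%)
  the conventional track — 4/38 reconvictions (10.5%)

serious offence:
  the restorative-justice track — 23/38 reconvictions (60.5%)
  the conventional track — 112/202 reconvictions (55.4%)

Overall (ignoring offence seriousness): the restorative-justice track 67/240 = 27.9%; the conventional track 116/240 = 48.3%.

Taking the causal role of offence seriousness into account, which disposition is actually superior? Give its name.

the conventional track

the conventional track is lower inside every offence seriousness stratum but the restorative-justice track is lower in aggregate. Whether to stratify depends on how offence seriousness relates to the disposition.
The imbalance in offence seriousness arose from how defendants were allocated, not from anything the disposition did; and offence seriousness independently affects the outcome. The pooled gap is confounded — condition on offence seriousness.
Within each level — minor offence: 21.8% vs 10.5%; serious offence: 60.5% vs 55.4% — the conventional track is lower every time.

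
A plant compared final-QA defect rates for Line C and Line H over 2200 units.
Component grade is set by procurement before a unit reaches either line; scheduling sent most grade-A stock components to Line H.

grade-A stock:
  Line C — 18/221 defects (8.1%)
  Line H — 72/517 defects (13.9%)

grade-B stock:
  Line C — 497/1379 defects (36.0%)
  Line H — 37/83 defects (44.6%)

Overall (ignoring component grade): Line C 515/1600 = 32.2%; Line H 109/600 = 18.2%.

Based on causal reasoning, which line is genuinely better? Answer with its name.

Since component grade is a pre-existing factor (not a product of the line) and it affects the outcome on its own, it is a confounder. The stratified rates, not the pooled rate, identify the causal effect.
Within each level — grade-A stock: 8.1% vs 13.9%; grade-B stock: 36.0% vs 44.6% — Line C is lower every time.

Line C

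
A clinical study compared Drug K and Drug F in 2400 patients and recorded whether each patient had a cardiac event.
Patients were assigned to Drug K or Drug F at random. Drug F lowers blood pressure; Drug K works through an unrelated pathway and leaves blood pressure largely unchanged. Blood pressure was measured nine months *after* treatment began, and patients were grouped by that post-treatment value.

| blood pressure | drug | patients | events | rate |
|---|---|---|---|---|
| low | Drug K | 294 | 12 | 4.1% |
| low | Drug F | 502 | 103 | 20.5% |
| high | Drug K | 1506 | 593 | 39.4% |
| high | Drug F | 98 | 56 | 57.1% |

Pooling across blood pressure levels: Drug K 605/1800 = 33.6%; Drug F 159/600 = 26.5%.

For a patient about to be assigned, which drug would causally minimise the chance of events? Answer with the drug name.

The distribution of blood pressure is itself part of what the drug does — it is an intermediate outcome. Holding it fixed would remove that part of the effect; the total effect is the pooled difference.
Pooled: Drug K 33.6% vs Drug F 26.5%; Drug F is lower overall.

Drug F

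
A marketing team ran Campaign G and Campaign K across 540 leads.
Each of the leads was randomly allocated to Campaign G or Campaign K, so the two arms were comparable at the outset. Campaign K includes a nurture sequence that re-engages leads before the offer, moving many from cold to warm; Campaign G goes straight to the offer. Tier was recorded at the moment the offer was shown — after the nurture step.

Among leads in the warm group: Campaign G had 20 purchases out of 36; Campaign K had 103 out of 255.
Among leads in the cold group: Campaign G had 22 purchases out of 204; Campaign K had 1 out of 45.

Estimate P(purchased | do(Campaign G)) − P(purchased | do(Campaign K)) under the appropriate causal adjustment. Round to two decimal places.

-0.17

Within every engagement tier level Campaign G has the higher rate, yet pooled Campaign K does — Simpson's reversal.
Engagement tier here is a post-treatment variable shaped by the campaign; conditioning on it would introduce bias rather than remove it. The overall comparison is the causal one.
The causal difference is the pooled difference: 0.175 − 0.347 = -0.172.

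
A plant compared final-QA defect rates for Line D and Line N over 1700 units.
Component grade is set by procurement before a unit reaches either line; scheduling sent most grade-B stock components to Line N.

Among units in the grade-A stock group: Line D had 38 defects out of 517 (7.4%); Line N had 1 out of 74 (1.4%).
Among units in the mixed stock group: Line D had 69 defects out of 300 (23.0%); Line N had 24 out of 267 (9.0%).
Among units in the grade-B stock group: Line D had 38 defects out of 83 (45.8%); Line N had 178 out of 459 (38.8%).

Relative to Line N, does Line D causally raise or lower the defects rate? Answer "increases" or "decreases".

Within every component grade level Line N has the lower rate, yet pooled Line D does — Simpson's reversal.
Component grade satisfies the back-door criterion: it is not a descendant of the line, and it blocks the spurious path from line to outcome. Adjusting for it (i.e., using the within-component grade rates) gives the causal effect.
Within each level — grade-A stock: 7.4% vs 1.4%; mixed stock: 23.0% vs 9.0%; grade-B stock: 45.8% vs 38.8% — Line N is lower every time.

increases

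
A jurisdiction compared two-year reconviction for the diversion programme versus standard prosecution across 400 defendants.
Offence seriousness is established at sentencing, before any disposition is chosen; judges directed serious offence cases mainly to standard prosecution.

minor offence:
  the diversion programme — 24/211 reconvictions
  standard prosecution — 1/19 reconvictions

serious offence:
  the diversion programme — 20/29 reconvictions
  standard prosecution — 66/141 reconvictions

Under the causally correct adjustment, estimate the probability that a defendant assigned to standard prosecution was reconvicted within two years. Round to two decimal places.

0.23

Within every offence seriousness level standard prosecution has the lower rate, yet pooled the diversion programme does — Simpson's reversal.
Offence seriousness is set before the disposition has any effect — it is not caused by the disposition — and it independently drives the outcome. That makes it a confounder, so the causal comparison is within offence seriousness levels.
Standardising standard prosecution to the population offence seriousness mix: 0.575·1/19 + 0.425·66/141 = 0.229.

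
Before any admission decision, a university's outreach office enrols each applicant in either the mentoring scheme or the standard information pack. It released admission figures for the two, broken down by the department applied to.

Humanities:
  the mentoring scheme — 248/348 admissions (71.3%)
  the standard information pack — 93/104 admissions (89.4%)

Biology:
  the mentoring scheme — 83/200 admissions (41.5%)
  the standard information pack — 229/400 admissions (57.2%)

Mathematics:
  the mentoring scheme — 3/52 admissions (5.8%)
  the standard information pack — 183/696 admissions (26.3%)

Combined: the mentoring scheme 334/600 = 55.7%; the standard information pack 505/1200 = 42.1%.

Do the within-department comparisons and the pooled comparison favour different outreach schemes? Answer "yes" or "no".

yes

Within each department level (Humanities 71.3% vs 89.4%; Biology 41.5% vs 57.2%; Mathematics 5.8% vs 26.3%), the standard information pack has the higher rate every time. Pooled: 55.7% vs 42.1% — the mentoring scheme has the higher rate overall. The two comparisons disagree.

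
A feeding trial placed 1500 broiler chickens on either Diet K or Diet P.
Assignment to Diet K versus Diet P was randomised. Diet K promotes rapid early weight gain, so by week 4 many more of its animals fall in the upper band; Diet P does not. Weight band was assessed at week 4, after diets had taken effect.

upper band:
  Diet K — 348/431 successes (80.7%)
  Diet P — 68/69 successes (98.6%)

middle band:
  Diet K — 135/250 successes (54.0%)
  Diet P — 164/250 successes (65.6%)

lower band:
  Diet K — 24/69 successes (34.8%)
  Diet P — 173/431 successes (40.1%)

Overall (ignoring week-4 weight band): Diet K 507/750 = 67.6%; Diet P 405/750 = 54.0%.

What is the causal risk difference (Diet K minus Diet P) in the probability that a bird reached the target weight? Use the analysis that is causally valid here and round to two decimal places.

+0.14

Because the diet influences week-4 weight band, week-4 weight band is a post-treatment mediator, not a confounder. Stratifying on it would bias the estimate; the causal effect is the crude pooled difference.
The causal difference is the pooled difference: 0.676 − 0.540 = +0.136.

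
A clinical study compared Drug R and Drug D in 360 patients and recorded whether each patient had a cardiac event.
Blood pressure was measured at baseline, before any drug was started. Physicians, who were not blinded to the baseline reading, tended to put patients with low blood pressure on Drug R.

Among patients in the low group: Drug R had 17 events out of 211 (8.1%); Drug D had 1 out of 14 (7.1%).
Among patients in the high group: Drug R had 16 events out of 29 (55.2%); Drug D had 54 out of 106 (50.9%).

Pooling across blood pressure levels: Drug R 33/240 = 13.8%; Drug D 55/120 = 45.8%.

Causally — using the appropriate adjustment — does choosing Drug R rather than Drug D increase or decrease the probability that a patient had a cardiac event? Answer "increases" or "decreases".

increases

The blood pressure-specific comparison favours Drug D throughout, but the pooled figures favour Drug R. The question is whether to condition on blood pressure.
Nothing the drug does changes blood pressure; the imbalance is an allocation artefact. With blood pressure also predicting the outcome, the pooled figure is confounded, and the within-stratum comparison is the causal one.
Within each level — low: 8.1% vs 7.1%; high: 55.2% vs 50.9% — Drug D is lower every time.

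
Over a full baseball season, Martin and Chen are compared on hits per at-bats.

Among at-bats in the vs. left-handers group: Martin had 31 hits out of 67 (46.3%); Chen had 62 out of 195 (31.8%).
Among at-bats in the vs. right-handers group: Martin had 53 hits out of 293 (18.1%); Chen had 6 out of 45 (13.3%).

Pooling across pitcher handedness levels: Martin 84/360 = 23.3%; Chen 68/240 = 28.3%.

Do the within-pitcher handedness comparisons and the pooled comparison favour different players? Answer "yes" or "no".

Within each pitcher handedness level (vs. left-handers 46.3% vs 31.8%; vs. right-handers 18.1% vs 13.3%), Martin has the higher rate every time. Pooled: 23.3% vs 28.3% — Chen has the higher rate overall. The two comparisons disagree.

yes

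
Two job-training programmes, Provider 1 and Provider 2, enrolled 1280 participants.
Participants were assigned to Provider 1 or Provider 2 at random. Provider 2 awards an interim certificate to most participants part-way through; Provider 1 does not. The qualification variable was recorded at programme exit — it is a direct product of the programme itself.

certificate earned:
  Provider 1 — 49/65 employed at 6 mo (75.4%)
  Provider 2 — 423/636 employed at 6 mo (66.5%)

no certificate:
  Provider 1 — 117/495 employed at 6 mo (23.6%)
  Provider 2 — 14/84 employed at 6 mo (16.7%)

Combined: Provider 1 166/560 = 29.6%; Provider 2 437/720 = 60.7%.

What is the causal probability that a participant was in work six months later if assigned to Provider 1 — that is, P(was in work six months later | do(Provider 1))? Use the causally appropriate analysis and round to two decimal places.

The stratified and pooled comparisons disagree (Provider 1 wins within each qualification attained during the programme; Provider 2 wins overall), so the answer turns on the causal role of qualification attained during the programme.
Qualification attained during the programme is downstream of the programme. One should not condition on a consequence of treatment, so the overall rates are the right comparison.
So P(outcome | do(Provider 1)) is just the pooled rate for Provider 1: 166/560 = 0.296.

0.30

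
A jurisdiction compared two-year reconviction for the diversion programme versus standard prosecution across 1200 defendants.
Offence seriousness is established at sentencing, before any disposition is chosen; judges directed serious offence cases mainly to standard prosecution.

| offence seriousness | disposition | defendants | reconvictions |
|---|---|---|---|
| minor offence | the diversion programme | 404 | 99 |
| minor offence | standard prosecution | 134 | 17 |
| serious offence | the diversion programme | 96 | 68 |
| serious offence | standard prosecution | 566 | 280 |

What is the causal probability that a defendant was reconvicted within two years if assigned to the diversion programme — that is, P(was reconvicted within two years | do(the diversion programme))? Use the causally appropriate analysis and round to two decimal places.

The offence seriousness-specific comparison favours standard prosecution throughout, but the pooled figures favour the diversion programme. The question is whether to condition on offence seriousness.
The imbalance in offence seriousness arose from how defendants were allocated, not from anything the disposition did; and offence seriousness independently affects the outcome. The pooled gap is confounded — condition on offence seriousness.
Standardising the diversion programme to the population offence seriousness mix: 0.448·99/404 + 0.552·68/96 = 0.501.

0.50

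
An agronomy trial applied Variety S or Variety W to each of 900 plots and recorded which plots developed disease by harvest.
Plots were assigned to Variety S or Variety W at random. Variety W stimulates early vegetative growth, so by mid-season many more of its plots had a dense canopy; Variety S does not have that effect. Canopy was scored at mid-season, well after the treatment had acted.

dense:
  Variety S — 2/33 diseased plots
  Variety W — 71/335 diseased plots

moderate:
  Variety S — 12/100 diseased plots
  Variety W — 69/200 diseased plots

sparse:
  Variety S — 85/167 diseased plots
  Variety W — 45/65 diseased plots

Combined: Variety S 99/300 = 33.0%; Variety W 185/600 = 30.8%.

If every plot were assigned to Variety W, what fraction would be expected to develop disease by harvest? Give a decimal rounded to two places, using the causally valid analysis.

Mid-season canopy lies on the pathway variety → mid-season canopy → outcome, so adjusting for it blocks the indirect effect. For the total causal effect of variety, use the unadjusted pooled rates.
So P(outcome | do(Variety W)) is just the pooled rate for Variety W: 185/600 = 0.308.

0.31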